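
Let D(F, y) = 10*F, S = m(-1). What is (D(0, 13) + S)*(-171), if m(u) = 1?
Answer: -171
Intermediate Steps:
S = 1
(D(0, 13) + S)*(-171) = (10*0 + 1)*(-171) = (0 + 1)*(-171) = 1*(-171) = -171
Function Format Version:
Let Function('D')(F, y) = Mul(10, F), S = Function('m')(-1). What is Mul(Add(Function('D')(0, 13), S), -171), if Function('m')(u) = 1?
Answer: -171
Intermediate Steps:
S = 1
Mul(Add(Function('D')(0, 13), S), -171) = Mul(Add(Mul(10, 0), 1), -171) = Mul(Add(0, 1), -171) = Mul(1, -171) = -171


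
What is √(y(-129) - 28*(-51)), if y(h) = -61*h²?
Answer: I*√1013673 ≈ 1006.8*I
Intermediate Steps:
√(y(-129) - 28*(-51)) = √(-61*(-129)² - 28*(-51)) = √(-61*16641 + 1428) = √(-1015101 + 1428) = √(-1013673) = I*√1013673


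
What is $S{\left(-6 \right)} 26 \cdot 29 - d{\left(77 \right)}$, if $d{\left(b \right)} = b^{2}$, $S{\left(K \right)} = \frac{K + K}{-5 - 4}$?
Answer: $- \frac{14771}{3} \approx -4923.7$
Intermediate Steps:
$S{\left(K \right)} = - \frac{2 K}{9}$ ($S{\left(K \right)} = \frac{2 K}{-9} = 2 K \left(- \frac{1}{9}\right) = - \frac{2 K}{9}$)
$S{\left(-6 \right)} 26 \cdot 29 - d{\left(77 \right)} = \left(- \frac{2}{9}\right) \left(-6\right) 26 \cdot 29 - 77^{2} = \frac{4}{3} \cdot 26 \cdot 29 - 5929 = \frac{104}{3} \cdot 29 - 5929 = \frac{3016}{3} - 5929 = - \frac{14771}{3}$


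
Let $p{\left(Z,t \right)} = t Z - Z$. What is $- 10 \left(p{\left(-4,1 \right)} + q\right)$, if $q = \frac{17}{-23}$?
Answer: $\frac{170}{23} \approx 7.3913$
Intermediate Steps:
$q = - \frac{17}{23}$ ($q = 17 \left(- \frac{1}{23}\right) = - \frac{17}{23} \approx -0.73913$)
$p{\left(Z,t \right)} = - Z + Z t$ ($p{\left(Z,t \right)} = Z t - Z = - Z + Z t$)
$- 10 \left(p{\left(-4,1 \right)} + q\right) = - 10 \left(- 4 \left(-1 + 1\right) - \frac{17}{23}\right) = - 10 \left(\left(-4\right) 0 - \frac{17}{23}\right) = - 10 \left(0 - \frac{17}{23}\right) = \left(-10\right) \left(- \frac{17}{23}\right) = \frac{170}{23}$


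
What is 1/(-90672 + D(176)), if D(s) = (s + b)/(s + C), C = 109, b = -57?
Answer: -285/25841401 ≈ -1.1029e-5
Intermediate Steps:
D(s) = (-57 + s)/(109 + s) (D(s) = (s - 57)/(s + 109) = (-57 + s)/(109 + s))
1/(-90672 + D(176)) = 1/(-90672 + (-57 + 176)/(109 + 176)) = 1/(-90672 + 119/285) = 1/(-25841401/285) = -285/25841401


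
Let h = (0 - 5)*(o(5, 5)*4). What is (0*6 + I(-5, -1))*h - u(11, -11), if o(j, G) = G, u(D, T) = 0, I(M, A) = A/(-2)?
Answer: -50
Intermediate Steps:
I(M, A) = -A/2 (I(M, A) = A*(-1/2) = -A/2)
h = -100 (h = (0 - 5)*(5*4) = -5*20 = -100)
(0*6 + I(-5, -1))*h - u(11, -11) = (0*6 - 1/2*(-1))*(-100) - 1*0 = (0 + 1/2)*(-100) + 0 = (1/2)*(-100) + 0 = -50 + 0 = -50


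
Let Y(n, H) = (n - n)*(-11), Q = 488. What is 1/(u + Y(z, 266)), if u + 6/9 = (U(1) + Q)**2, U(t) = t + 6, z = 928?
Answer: 3/735073 ≈ 4.0812e-6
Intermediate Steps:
U(t) = 6 + t
Y(n, H) = 0 (Y(n, H) = 0*(-11) = 0)
u = 735073/3 (u = -2/3 + ((6 + 1) + 488)**2 = -2/3 + (7 + 488)**2 = -2/3 + 495**2 = -2/3 + 245025 = 735073/3 ≈ 2.4502e+5)
1/(u + Y(z, 266)) = 1/(735073/3 + 0) = 1/(735073/3) = 3/735073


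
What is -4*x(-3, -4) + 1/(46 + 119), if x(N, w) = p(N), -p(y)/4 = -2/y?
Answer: 587/55 ≈ 10.673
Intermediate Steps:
p(y) = 8/y (p(y) = -(-8)/y = 8/y)
x(N, w) = 8/N
-4*x(-3, -4) + 1/(46 + 119) = -32/(-3) + 1/(46 + 119) = -32*(-1)/3 + 1/165 = -4*(-8/3) + 1/165 = 32/3 + 1/165 = 587/55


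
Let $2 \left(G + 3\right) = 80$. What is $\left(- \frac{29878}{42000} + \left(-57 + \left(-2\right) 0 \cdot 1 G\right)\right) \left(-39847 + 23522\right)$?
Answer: $\frac{791396167}{840} \approx 9.4214 \cdot 10^{5}$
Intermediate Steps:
$G = 37$ ($G = -3 + \frac{1}{2} \cdot 80 = -3 + 40 = 37$)
$\left(- \frac{29878}{42000} + \left(-57 + \left(-2\right) 0 \cdot 1 G\right)\right) \left(-39847 + 23522\right) = \left(- \frac{29878}{42000} - \left(57 - \left(-2\right) 0 \cdot 1 \cdot 37\right)\right) \left(-39847 + 23522\right) = \left(\left(-29878\right) \frac{1}{42000} - \left(57 - 0 \cdot 1 \cdot 37\right)\right) \left(-16325\right) = \left(- \frac{14939}{21000} + \left(-57 + 0 \cdot 37\right)\right) \left(-16325\right) = \left(- \frac{14939}{21000} + \left(-57 + 0\right)\right) \left(-16325\right) = \left(- \frac{14939}{21000} - 57\right) \left(-16325\right) = \left(- \frac{1211939}{21000}\right) \left(-16325\right) = \frac{791396167}{840}$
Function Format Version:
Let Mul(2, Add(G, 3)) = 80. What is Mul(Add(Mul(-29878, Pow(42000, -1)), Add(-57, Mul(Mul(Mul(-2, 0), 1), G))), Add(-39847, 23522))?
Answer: Rational(791396167, 840) ≈ 9.4214e+5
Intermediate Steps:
G = 37 (G = Add(-3, Mul(Rational(1, 2), 80)) = Add(-3, 40) = 37)
Mul(Add(Mul(-29878, Pow(42000, -1)), Add(-57, Mul(Mul(Mul(-2, 0), 1), G))), Add(-39847, 23522)) = Mul(Add(Mul(-29878, Pow(42000, -1)), Add(-57, Mul(Mul(Mul(-2, 0), 1), 37))), Add(-39847, 23522)) = Mul(Add(Mul(-29878, Rational(1, 42000)), Add(-57, Mul(Mul(0, 1), 37))), -16325) = Mul(Add(Rational(-14939, 21000), Add(-57, Mul(0, 37))), -16325) = Mul(Add(Rational(-14939, 21000), Add(-57, 0)), -16325) = Mul(Add(Rational(-14939, 21000), -57), -16325) = Mul(Rational(-1211939, 21000), -16325) = Rational(791396167, 840)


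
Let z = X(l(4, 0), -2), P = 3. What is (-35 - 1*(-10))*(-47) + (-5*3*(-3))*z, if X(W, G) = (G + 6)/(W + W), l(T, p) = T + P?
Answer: 8315/7 ≈ 1187.9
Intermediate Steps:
l(T, p) = 3 + T (l(T, p) = T + 3 = 3 + T)
X(W, G) = (6 + G)/(2*W) (X(W, G) = (6 + G)/((2*W)) = (6 + G)*(1/(2*W)) = (6 + G)/(2*W))
z = 2/7 (z = (6 - 2)/(2*(3 + 4)) = (½)*4/7 = (½)*(⅐)*4 = 2/7 ≈ 0.28571)
(-35 - 1*(-10))*(-47) + (-5*3*(-3))*z = (-35 - 1*(-10))*(-47) + (-5*3*(-3))*(2/7) = (-35 + 10)*(-47) - 15*(-3)*(2/7) = -25*(-47) + 45*(2/7) = 1175 + 90/7 = 8315/7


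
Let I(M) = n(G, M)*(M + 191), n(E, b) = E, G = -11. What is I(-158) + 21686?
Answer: 21323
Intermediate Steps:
I(M) = -2101 - 11*M (I(M) = -11*(M + 191) = -11*(191 + M) = -2101 - 11*M)
I(-158) + 21686 = (-2101 - 11*(-158)) + 21686 = (-2101 + 1738) + 21686 = -363 + 21686 = 21323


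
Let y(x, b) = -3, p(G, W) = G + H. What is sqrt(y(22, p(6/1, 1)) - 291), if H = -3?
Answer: 7*I*sqrt(6) ≈ 17.146*I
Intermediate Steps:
p(G, W) = -3 + G (p(G, W) = G - 3 = -3 + G)
sqrt(y(22, p(6/1, 1)) - 291) = sqrt(-3 - 291) = sqrt(-294) = 7*I*sqrt(6)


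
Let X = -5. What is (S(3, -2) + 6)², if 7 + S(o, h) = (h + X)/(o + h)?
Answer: 64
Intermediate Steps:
S(o, h) = -7 + (-5 + h)/(h + o) (S(o, h) = -7 + (h - 5)/(o + h) = -7 + (-5 + h)/(h + o))
(S(3, -2) + 6)² = ((-5 - 7*3 - 6*(-2))/(-2 + 3) + 6)² = ((-5 - 21 + 12)/1 + 6)² = (1*(-14) + 6)² = (-14 + 6)² = (-8)² = 64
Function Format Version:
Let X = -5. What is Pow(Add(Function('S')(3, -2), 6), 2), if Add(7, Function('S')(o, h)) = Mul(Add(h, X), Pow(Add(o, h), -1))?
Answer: 64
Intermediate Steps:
Function('S')(o, h) = Add(-7, Mul(Pow(Add(h, o), -1), Add(-5, h))) (Function('S')(o, h) = Add(-7, Mul(Add(h, -5), Pow(Add(o, h), -1))) = Add(-7, Mul(Add(-5, h), Pow(Add(h, o), -1))) = Add(-7, Mul(Pow(Add(h, o), -1), Add(-5, h))))
Pow(Add(Function('S')(3, -2), 6), 2) = Pow(Add(Mul(Pow(Add(-2, 3), -1), Add(-5, Mul(-7, 3), Mul(-6, -2))), 6), 2) = Pow(Add(Mul(Pow(1, -1), Add(-5, -21, 12)), 6), 2) = Pow(Add(Mul(1, -14), 6), 2) = Pow(Add(-14, 6), 2) = Pow(-8, 2) = 64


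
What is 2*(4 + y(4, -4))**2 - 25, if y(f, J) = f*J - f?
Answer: 487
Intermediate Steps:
y(f, J) = -f + J*f (y(f, J) = J*f - f = -f + J*f)
2*(4 + y(4, -4))**2 - 25 = 2*(4 + 4*(-1 - 4))**2 - 25 = 2*(4 + 4*(-5))**2 - 25 = 2*(4 - 20)**2 - 25 = 2*(-16)**2 - 25 = 2*256 - 25 = 512 - 25 = 487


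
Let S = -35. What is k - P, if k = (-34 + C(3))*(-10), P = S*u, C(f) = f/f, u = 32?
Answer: 1450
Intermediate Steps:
C(f) = 1
P = -1120 (P = -35*32 = -1120)
k = 330 (k = (-34 + 1)*(-10) = -33*(-10) = 330)
k - P = 330 - 1*(-1120) = 330 + 1120 = 1450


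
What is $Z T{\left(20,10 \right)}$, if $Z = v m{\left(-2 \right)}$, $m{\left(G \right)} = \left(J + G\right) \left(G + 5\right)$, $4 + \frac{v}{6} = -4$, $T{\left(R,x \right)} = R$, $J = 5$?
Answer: $-8640$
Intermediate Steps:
$v = -48$ ($v = -24 + 6 \left(-4\right) = -24 - 24 = -48$)
$m{\left(G \right)} = \left(5 + G\right)^{2}$ ($m{\left(G \right)} = \left(5 + G\right) \left(G + 5\right) = \left(5 + G\right) \left(5 + G\right) = \left(5 + G\right)^{2}$)
$Z = -432$ ($Z = - 48 \left(25 + \left(-2\right)^{2} + 10 \left(-2\right)\right) = - 48 \left(25 + 4 - 20\right) = \left(-48\right) 9 = -432$)
$Z T{\left(20,10 \right)} = \left(-432\right) 20 = -8640$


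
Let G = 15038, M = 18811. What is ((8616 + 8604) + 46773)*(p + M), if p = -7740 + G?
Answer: 1670793237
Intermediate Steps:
p = 7298 (p = -7740 + 15038 = 7298)
((8616 + 8604) + 46773)*(p + M) = ((8616 + 8604) + 46773)*(7298 + 18811) = (17220 + 46773)*26109 = 63993*26109 = 1670793237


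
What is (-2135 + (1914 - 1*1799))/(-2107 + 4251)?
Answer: -505/536 ≈ -0.94216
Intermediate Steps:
(-2135 + (1914 - 1*1799))/(-2107 + 4251) = (-2135 + (1914 - 1799))/2144 = (-2135 + 115)*(1/2144) = -2020*1/2144 = -505/536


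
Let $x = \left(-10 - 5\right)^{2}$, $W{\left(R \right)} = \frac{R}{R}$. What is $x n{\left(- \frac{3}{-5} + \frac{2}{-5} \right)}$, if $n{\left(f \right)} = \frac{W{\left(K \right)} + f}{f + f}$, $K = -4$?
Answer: $675$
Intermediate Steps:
$W{\left(R \right)} = 1$
$x = 225$ ($x = \left(-15\right)^{2} = 225$)
$n{\left(f \right)} = \frac{1 + f}{2 f}$ ($n{\left(f \right)} = \frac{1 + f}{f + f} = \frac{1 + f}{2 f}$)
$x n{\left(- \frac{3}{-5} + \frac{2}{-5} \right)} = 225 \frac{1 + \left(- \frac{3}{-5} + \frac{2}{-5}\right)}{2 \left(- \frac{3}{-5} + \frac{2}{-5}\right)} = 225 \frac{1 + \left(\left(-3\right) \left(- \frac{1}{5}\right) + 2 \left(- \frac{1}{5}\right)\right)}{2 \left(\left(-3\right) \left(- \frac{1}{5}\right) + 2 \left(- \frac{1}{5}\right)\right)} = 225 \frac{1 + \left(\frac{3}{5} - \frac{2}{5}\right)}{2 \left(\frac{3}{5} - \frac{2}{5}\right)} = 225 \frac{\frac{1}{\frac{1}{5}} \left(1 + \frac{1}{5}\right)}{2} = 225 \cdot \frac{1}{2} \cdot 5 \cdot \frac{6}{5} = 225 \cdot 3 = 675$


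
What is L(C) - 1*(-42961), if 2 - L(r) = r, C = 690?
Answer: 42273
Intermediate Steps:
L(r) = 2 - r
L(C) - 1*(-42961) = (2 - 1*690) - 1*(-42961) = (2 - 690) + 42961 = -688 + 42961 = 42273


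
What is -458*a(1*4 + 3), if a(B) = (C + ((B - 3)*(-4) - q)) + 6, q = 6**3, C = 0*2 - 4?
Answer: 105340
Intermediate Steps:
C = -4 (C = 0 - 4 = -4)
q = 216
a(B) = -202 - 4*B (a(B) = (-4 + ((B - 3)*(-4) - 1*216)) + 6 = (-4 + ((-3 + B)*(-4) - 216)) + 6 = (-4 + ((12 - 4*B) - 216)) + 6 = (-4 + (-204 - 4*B)) + 6 = (-208 - 4*B) + 6 = -202 - 4*B)
-458*a(1*4 + 3) = -458*(-202 - 4*(1*4 + 3)) = -458*(-202 - 4*(4 + 3)) = -458*(-202 - 4*7) = -458*(-202 - 28) = -458*(-230) = 105340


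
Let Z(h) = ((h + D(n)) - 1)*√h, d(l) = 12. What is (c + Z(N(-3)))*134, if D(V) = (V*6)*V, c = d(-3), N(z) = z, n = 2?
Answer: 1608 + 2680*I*√3 ≈ 1608.0 + 4641.9*I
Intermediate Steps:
c = 12
D(V) = 6*V² (D(V) = (6*V)*V = 6*V²)
Z(h) = √h*(23 + h) (Z(h) = ((h + 6*2²) - 1)*√h = ((h + 6*4) - 1)*√h = ((h + 24) - 1)*√h = ((24 + h) - 1)*√h = (23 + h)*√h = √h*(23 + h))
(c + Z(N(-3)))*134 = (12 + √(-3)*(23 - 3))*134 = (12 + (I*√3)*20)*134 = (12 + 20*I*√3)*134 = 1608 + 2680*I*√3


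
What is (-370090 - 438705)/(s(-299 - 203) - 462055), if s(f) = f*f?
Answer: 808795/210051 ≈ 3.8505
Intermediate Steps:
s(f) = f²
(-370090 - 438705)/(s(-299 - 203) - 462055) = (-370090 - 438705)/((-299 - 203)² - 462055) = -808795/((-502)² - 462055) = -808795/(252004 - 462055) = -808795/(-210051) = -808795*(-1/210051) = 808795/210051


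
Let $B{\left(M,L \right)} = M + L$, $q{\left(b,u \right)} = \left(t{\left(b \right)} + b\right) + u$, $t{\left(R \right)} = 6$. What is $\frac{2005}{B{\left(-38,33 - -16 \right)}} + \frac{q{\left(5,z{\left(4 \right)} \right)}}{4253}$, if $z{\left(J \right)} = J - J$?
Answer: $\frac{8527386}{46783} \approx 182.28$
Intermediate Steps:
$z{\left(J \right)} = 0$
$q{\left(b,u \right)} = 6 + b + u$ ($q{\left(b,u \right)} = \left(6 + b\right) + u = 6 + b + u$)
$B{\left(M,L \right)} = L + M$
$\frac{2005}{B{\left(-38,33 - -16 \right)}} + \frac{q{\left(5,z{\left(4 \right)} \right)}}{4253} = \frac{2005}{\left(33 - -16\right) - 38} + \frac{6 + 5 + 0}{4253} = \frac{2005}{\left(33 + 16\right) - 38} + 11 \cdot \frac{1}{4253} = \frac{2005}{49 - 38} + \frac{11}{4253} = \frac{2005}{11} + \frac{11}{4253} = \frac{8527386}{46783}$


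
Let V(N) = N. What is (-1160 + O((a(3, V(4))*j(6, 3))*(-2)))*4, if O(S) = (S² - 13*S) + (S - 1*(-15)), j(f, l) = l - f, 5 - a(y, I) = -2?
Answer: 460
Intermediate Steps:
a(y, I) = 7 (a(y, I) = 5 - 1*(-2) = 5 + 2 = 7)
O(S) = 15 + S² - 12*S (O(S) = (S² - 13*S) + (S + 15) = (S² - 13*S) + (15 + S) = 15 + S² - 12*S)
(-1160 + O((a(3, V(4))*j(6, 3))*(-2)))*4 = (-1160 + (15 + ((7*(3 - 1*6))*(-2))² - 12*7*(3 - 1*6)*(-2)))*4 = (-1160 + (15 + ((7*(3 - 6))*(-2))² - 12*7*(3 - 6)*(-2)))*4 = (-1160 + (15 + ((7*(-3))*(-2))² - 12*7*(-3)*(-2)))*4 = (-1160 + (15 + (-21*(-2))² - (-252)*(-2)))*4 = (-1160 + (15 + 42² - 12*42))*4 = (-1160 + (15 + 1764 - 504))*4 = (-1160 + 1275)*4 = 115*4 = 460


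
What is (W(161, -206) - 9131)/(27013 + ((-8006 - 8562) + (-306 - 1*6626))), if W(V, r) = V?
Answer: -2990/1171 ≈ -2.5534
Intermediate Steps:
(W(161, -206) - 9131)/(27013 + ((-8006 - 8562) + (-306 - 1*6626))) = (161 - 9131)/(27013 + ((-8006 - 8562) + (-306 - 1*6626))) = -8970/(27013 + (-16568 + (-306 - 6626))) = -8970/(27013 + (-16568 - 6932)) = -8970/(27013 - 23500) = -8970/3513 = -8970*1/3513 = -2990/1171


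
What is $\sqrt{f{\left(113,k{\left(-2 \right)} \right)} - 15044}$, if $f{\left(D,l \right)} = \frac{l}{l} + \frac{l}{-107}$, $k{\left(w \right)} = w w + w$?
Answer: $\frac{i \sqrt{172227521}}{107} \approx 122.65 i$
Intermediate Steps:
$k{\left(w \right)} = w + w^{2}$ ($k{\left(w \right)} = w^{2} + w = w + w^{2}$)
$f{\left(D,l \right)} = 1 - \frac{l}{107}$ ($f{\left(D,l \right)} = 1 + l \left(- \frac{1}{107}\right) = 1 - \frac{l}{107}$)
$\sqrt{f{\left(113,k{\left(-2 \right)} \right)} - 15044} = \sqrt{\left(1 - \frac{\left(-2\right) \left(1 - 2\right)}{107}\right) - 15044} = \sqrt{\left(1 - \frac{\left(-2\right) \left(-1\right)}{107}\right) - 15044} = \sqrt{\left(1 - \frac{2}{107}\right) - 15044} = \sqrt{\frac{105}{107} - 15044} = \sqrt{- \frac{1609603}{107}} = \frac{i \sqrt{172227521}}{107}$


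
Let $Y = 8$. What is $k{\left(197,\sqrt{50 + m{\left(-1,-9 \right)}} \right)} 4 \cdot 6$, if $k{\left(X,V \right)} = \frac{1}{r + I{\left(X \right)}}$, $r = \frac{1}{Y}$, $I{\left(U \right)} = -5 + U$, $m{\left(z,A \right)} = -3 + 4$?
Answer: $\frac{192}{1537} \approx 0.12492$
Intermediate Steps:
$m{\left(z,A \right)} = 1$
$r = \frac{1}{8} \approx 0.125$
$k{\left(X,V \right)} = \frac{1}{- \frac{39}{8} + X}$ ($k{\left(X,V \right)} = \frac{1}{\frac{1}{8} + \left(-5 + X\right)} = \frac{1}{- \frac{39}{8} + X}$)
$k{\left(197,\sqrt{50 + m{\left(-1,-9 \right)}} \right)} 4 \cdot 6 = \frac{8}{-39 + 8 \cdot 197} \cdot 4 \cdot 6 = \frac{8}{-39 + 1576} \cdot 24 = \frac{8}{1537} \cdot 24 = \frac{192}{1537}$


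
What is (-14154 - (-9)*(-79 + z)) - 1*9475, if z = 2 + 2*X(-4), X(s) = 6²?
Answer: -23674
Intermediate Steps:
X(s) = 36
z = 74 (z = 2 + 2*36 = 2 + 72 = 74)
(-14154 - (-9)*(-79 + z)) - 1*9475 = (-14154 - (-9)*(-79 + 74)) - 1*9475 = (-14154 - (-9)*(-5)) - 9475 = (-14154 - 1*45) - 9475 = (-14154 - 45) - 9475 = -14199 - 9475 = -23674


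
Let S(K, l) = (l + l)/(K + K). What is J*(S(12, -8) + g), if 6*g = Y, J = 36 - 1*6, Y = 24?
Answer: 100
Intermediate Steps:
S(K, l) = l/K (S(K, l) = (2*l)/((2*K)) = (2*l)*(1/(2*K)) = l/K)
J = 30 (J = 36 - 6 = 30)
g = 4 (g = (⅙)*24 = 4)
J*(S(12, -8) + g) = 30*(-8/12 + 4) = 30*(-8*1/12 + 4) = 30*(-⅔ + 4) = 30*(10/3) = 100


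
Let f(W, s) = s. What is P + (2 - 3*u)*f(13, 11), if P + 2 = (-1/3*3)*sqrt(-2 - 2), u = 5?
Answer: -145 - 2*I ≈ -145.0 - 2.0*I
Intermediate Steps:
P = -2 - 2*I (P = -2 + (-1/3*3)*sqrt(-2 - 2) = -2 + (-1*1/3*3)*sqrt(-4) = -2 + (-1/3*3)*(2*I) = -2 - 2*I ≈ -2.0 - 2.0*I)
P + (2 - 3*u)*f(13, 11) = (-2 - 2*I) + (2 - 3*5)*11 = (-2 - 2*I) + (2 - 15)*11 = (-2 - 2*I) - 13*11 = (-2 - 2*I) - 143 = -145 - 2*I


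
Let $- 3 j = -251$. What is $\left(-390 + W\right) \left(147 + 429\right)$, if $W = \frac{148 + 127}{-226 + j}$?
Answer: $- \frac{96396480}{427} \approx -2.2575 \cdot 10^{5}$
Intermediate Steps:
$j = \frac{251}{3}$ ($j = \left(- \frac{1}{3}\right) \left(-251\right) = \frac{251}{3} \approx 83.667$)
$W = - \frac{825}{427}$ ($W = \frac{148 + 127}{-226 + \frac{251}{3}} = \frac{275}{- \frac{427}{3}} = 275 \left(- \frac{3}{427}\right) = - \frac{825}{427} \approx -1.9321$)
$\left(-390 + W\right) \left(147 + 429\right) = \left(-390 - \frac{825}{427}\right) \left(147 + 429\right) = \left(- \frac{167355}{427}\right) 576 = - \frac{96396480}{427}$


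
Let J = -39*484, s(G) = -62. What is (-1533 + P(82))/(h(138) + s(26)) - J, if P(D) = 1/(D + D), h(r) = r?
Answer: 235019053/12464 ≈ 18856.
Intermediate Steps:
P(D) = 1/(2*D)
J = -18876
(-1533 + P(82))/(h(138) + s(26)) - J = (-1533 + (½)/82)/(138 - 62) - 1*(-18876) = (-1533 + (½)*(1/82))/76 + 18876 = (-1533 + 1/164)*(1/76) + 18876 = -251411/164*1/76 + 18876 = -251411/12464 + 18876 = 235019053/12464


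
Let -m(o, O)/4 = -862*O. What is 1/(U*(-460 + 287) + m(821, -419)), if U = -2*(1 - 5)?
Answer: -1/1446096 ≈ -6.9152e-7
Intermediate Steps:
m(o, O) = 3448*O (m(o, O) = -(-3448)*O = 3448*O)
U = 8 (U = -2*(-4) = 8)
1/(U*(-460 + 287) + m(821, -419)) = 1/(8*(-460 + 287) + 3448*(-419)) = 1/(8*(-173) - 1444712) = 1/(-1384 - 1444712) = 1/(-1446096) = -1/1446096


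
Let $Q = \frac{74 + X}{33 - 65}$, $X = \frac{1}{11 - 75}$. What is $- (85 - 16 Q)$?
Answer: $- \frac{15615}{128} \approx -121.99$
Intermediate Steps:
$X = - \frac{1}{64}$ ($X = \frac{1}{-64} = - \frac{1}{64} \approx -0.015625$)
$Q = - \frac{4735}{2048}$ ($Q = \frac{74 - \frac{1}{64}}{33 - 65} = \frac{4735}{64 \left(-32\right)} = \frac{4735}{64} \left(- \frac{1}{32}\right) = - \frac{4735}{2048} \approx -2.312$)
$- (85 - 16 Q) = - (85 - - \frac{4735}{128}) = - (85 + \frac{4735}{128}) = \left(-1\right) \frac{15615}{128} = - \frac{15615}{128}$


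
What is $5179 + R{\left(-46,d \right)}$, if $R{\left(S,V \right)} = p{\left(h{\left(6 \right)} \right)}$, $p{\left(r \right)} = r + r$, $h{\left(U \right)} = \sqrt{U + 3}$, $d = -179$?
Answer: $5185$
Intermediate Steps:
$h{\left(U \right)} = \sqrt{3 + U}$
$p{\left(r \right)} = 2 r$
$R{\left(S,V \right)} = 6$ ($R{\left(S,V \right)} = 2 \sqrt{3 + 6} = 2 \sqrt{9} = 2 \cdot 3 = 6$)
$5179 + R{\left(-46,d \right)} = 5179 + 6 = 5185$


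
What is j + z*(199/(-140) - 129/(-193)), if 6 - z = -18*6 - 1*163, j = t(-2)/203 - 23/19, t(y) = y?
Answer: -3123670589/14888020 ≈ -209.81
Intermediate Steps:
j = -4707/3857 (j = -2/203 - 23/19 = -4707/3857 ≈ -1.2204)
z = 277 (z = 6 - (-18*6 - 1*163) = 6 - (-108 - 163) = 6 - 1*(-271) = 6 + 271 = 277)
j + z*(199/(-140) - 129/(-193)) = -4707/3857 + 277*(199/(-140) - 129/(-193)) = -4707/3857 + 277*(199*(-1/140) - 129*(-1/193)) = -4707/3857 + 277*(-199/140 + 129/193) = -4707/3857 + 277*(-20347/27020) = -4707/3857 - 5636119/27020 = -3123670589/14888020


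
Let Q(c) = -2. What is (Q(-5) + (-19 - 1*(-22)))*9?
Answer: 9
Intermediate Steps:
(Q(-5) + (-19 - 1*(-22)))*9 = (-2 + (-19 - 1*(-22)))*9 = (-2 + (-19 + 22))*9 = (-2 + 3)*9 = 1*9 = 9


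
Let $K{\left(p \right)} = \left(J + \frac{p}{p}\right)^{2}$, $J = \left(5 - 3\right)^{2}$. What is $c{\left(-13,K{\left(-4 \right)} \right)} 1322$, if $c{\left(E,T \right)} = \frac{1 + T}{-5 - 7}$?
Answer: $- \frac{8593}{3} \approx -2864.3$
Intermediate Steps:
$J = 4$ ($J = 2^{2} = 4$)
$K{\left(p \right)} = 25$ ($K{\left(p \right)} = \left(4 + \frac{p}{p}\right)^{2} = \left(4 + 1\right)^{2} = 5^{2} = 25$)
$c{\left(E,T \right)} = - \frac{1}{12} - \frac{T}{12}$ ($c{\left(E,T \right)} = \frac{1 + T}{-12} = \left(1 + T\right) \left(- \frac{1}{12}\right) = - \frac{1}{12} - \frac{T}{12}$)
$c{\left(-13,K{\left(-4 \right)} \right)} 1322 = \left(- \frac{1}{12} - \frac{25}{12}\right) 1322 = \left(- \frac{13}{6}\right) 1322 = - \frac{8593}{3}$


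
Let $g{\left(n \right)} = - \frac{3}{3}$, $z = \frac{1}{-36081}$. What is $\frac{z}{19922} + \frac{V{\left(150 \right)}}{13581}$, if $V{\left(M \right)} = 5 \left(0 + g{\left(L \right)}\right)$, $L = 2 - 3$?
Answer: $- \frac{399337999}{1084677774138} \approx -0.00036816$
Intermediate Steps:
$L = -1$ ($L = 2 - 3 = -1$)
$z = - \frac{1}{36081} \approx -2.7715 \cdot 10^{-5}$
$g{\left(n \right)} = -1$ ($g{\left(n \right)} = \left(-3\right) \frac{1}{3} = -1$)
$V{\left(M \right)} = -5$ ($V{\left(M \right)} = 5 \left(0 - 1\right) = 5 \left(-1\right) = -5$)
$\frac{z}{19922} + \frac{V{\left(150 \right)}}{13581} = - \frac{1}{36081 \cdot 19922} - \frac{5}{13581} = \left(- \frac{1}{36081}\right) \frac{1}{19922} - \frac{5}{13581} = - \frac{1}{718805682} - \frac{5}{13581} = - \frac{399337999}{1084677774138}$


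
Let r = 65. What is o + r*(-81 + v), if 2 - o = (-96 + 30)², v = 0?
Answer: -9619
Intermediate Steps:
o = -4354 (o = 2 - (-96 + 30)² = 2 - 1*(-66)² = 2 - 1*4356 = 2 - 4356 = -4354)
o + r*(-81 + v) = -4354 + 65*(-81 + 0) = -4354 + 65*(-81) = -4354 - 5265 = -9619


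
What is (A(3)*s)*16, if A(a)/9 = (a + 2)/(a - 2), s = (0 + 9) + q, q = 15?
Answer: 17280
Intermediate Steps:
s = 24 (s = (0 + 9) + 15 = 9 + 15 = 24)
A(a) = 9*(2 + a)/(-2 + a) (A(a) = 9*((a + 2)/(a - 2)) = 9*((2 + a)/(-2 + a)) = 9*(2 + a)/(-2 + a))
(A(3)*s)*16 = ((9*(2 + 3)/(-2 + 3))*24)*16 = ((9*5/1)*24)*16 = ((9*1*5)*24)*16 = (45*24)*16 = 1080*16 = 17280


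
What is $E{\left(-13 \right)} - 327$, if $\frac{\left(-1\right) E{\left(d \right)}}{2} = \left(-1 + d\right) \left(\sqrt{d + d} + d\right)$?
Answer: $-691 + 28 i \sqrt{26} \approx -691.0 + 142.77 i$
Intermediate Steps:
$E{\left(d \right)} = - 2 \left(-1 + d\right) \left(d + \sqrt{2} \sqrt{d}\right)$ ($E{\left(d \right)} = - 2 \left(-1 + d\right) \left(\sqrt{d + d} + d\right) = - 2 \left(-1 + d\right) \left(\sqrt{2 d} + d\right) = - 2 \left(-1 + d\right) \left(\sqrt{2} \sqrt{d} + d\right) = - 2 \left(-1 + d\right) \left(d + \sqrt{2} \sqrt{d}\right)$)
$E{\left(-13 \right)} - 327 = \left(- 2 \left(-13\right)^{2} + 2 \left(-13\right) - 2 \sqrt{2} \left(-13\right)^{\frac{3}{2}} + 2 \sqrt{2} \sqrt{-13}\right) - 327 = \left(\left(-2\right) 169 - 26 - 2 \sqrt{2} \left(- 13 i \sqrt{13}\right) + 2 \sqrt{2} i \sqrt{13}\right) - 327 = \left(-338 - 26 + 26 i \sqrt{26} + 2 i \sqrt{26}\right) - 327 = \left(-364 + 28 i \sqrt{26}\right) - 327 = -691 + 28 i \sqrt{26}$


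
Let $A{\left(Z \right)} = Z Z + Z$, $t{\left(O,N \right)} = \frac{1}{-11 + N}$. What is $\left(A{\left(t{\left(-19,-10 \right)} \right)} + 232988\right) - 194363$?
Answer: $\frac{17033605}{441} \approx 38625.0$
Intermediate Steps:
$A{\left(Z \right)} = Z + Z^{2}$ ($A{\left(Z \right)} = Z^{2} + Z = Z + Z^{2}$)
$\left(A{\left(t{\left(-19,-10 \right)} \right)} + 232988\right) - 194363 = \left(\frac{1 + \frac{1}{-11 - 10}}{-11 - 10} + 232988\right) - 194363 = \left(\frac{1 + \frac{1}{-21}}{-21} + 232988\right) - 194363 = \left(- \frac{1 - \frac{1}{21}}{21} + 232988\right) - 194363 = \left(\left(- \frac{1}{21}\right) \frac{20}{21} + 232988\right) - 194363 = \left(- \frac{20}{441} + 232988\right) - 194363 = \frac{102747688}{441} - 194363 = \frac{17033605}{441}$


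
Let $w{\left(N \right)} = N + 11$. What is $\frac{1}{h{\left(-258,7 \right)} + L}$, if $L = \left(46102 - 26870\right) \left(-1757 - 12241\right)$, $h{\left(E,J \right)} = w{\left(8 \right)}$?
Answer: $- \frac{1}{269209517} \approx -3.7146 \cdot 10^{-9}$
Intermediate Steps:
$w{\left(N \right)} = 11 + N$
$h{\left(E,J \right)} = 19$ ($h{\left(E,J \right)} = 11 + 8 = 19$)
$L = -269209536$ ($L = 19232 \left(-13998\right) = -269209536$)
$\frac{1}{h{\left(-258,7 \right)} + L} = \frac{1}{19 - 269209536} = \frac{1}{-269209517} = - \frac{1}{269209517}$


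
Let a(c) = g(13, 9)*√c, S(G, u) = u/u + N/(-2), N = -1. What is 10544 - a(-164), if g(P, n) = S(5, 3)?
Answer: 10544 - 3*I*√41 ≈ 10544.0 - 19.209*I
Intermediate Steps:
S(G, u) = 3/2 (S(G, u) = u/u - 1/(-2) = 1 - 1*(-½) = 1 + ½ = 3/2)
g(P, n) = 3/2
a(c) = 3*√c/2
10544 - a(-164) = 10544 - 3*√(-164)/2 = 10544 - 3*2*I*√41/2 = 10544 - 3*I*√41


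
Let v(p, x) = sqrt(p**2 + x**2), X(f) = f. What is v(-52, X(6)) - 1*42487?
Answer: -42487 + 2*sqrt(685) ≈ -42435.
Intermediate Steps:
v(-52, X(6)) - 1*42487 = sqrt((-52)**2 + 6**2) - 1*42487 = sqrt(2704 + 36) - 42487 = sqrt(2740) - 42487 = 2*sqrt(685) - 42487 = -42487 + 2*sqrt(685)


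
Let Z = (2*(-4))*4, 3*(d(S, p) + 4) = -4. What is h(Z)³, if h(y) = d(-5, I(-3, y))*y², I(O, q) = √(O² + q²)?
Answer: -4398046511104/27 ≈ -1.6289e+11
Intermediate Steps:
d(S, p) = -16/3 (d(S, p) = -4 + (⅓)*(-4) = -4 - 4/3 = -16/3)
Z = -32 (Z = -8*4 = -32)
h(y) = -16*y²/3
h(Z)³ = (-16/3*(-32)²)³ = (-16/3*1024)³ = (-16384/3)³ = -4398046511104/27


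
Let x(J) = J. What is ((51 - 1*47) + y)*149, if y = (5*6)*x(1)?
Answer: 5066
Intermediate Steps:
y = 30 (y = (5*6)*1 = 30*1 = 30)
((51 - 1*47) + y)*149 = ((51 - 1*47) + 30)*149 = ((51 - 47) + 30)*149 = (4 + 30)*149 = 34*149 = 5066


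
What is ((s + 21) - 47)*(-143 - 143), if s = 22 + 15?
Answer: -3146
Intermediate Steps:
s = 37
((s + 21) - 47)*(-143 - 143) = ((37 + 21) - 47)*(-143 - 143) = (58 - 47)*(-286) = 11*(-286) = -3146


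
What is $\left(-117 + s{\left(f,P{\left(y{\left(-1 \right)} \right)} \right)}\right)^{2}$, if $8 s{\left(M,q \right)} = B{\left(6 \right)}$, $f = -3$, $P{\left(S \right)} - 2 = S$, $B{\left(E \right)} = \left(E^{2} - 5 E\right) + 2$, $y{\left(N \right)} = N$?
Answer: $13456$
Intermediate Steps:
$B{\left(E \right)} = 2 + E^{2} - 5 E$
$P{\left(S \right)} = 2 + S$
$s{\left(M,q \right)} = 1$ ($s{\left(M,q \right)} = \frac{2 + 6^{2} - 30}{8} = \frac{2 + 36 - 30}{8} = \frac{1}{8} \cdot 8 = 1$)
$\left(-117 + s{\left(f,P{\left(y{\left(-1 \right)} \right)} \right)}\right)^{2} = \left(-117 + 1\right)^{2} = \left(-116\right)^{2} = 13456$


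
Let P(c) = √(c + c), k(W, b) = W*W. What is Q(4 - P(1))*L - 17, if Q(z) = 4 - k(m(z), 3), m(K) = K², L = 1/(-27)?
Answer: -463/27 + (4 - √2)⁴/27 ≈ -15.492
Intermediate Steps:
L = -1/27 ≈ -0.037037
k(W, b) = W²
P(c) = √2*√c (P(c) = √(2*c) = √2*√c)
Q(z) = 4 - z⁴ (Q(z) = 4 - (z²)² = 4 - z⁴)
Q(4 - P(1))*L - 17 = (4 - (4 - √2*√1)⁴)*(-1/27) - 17 = (4 - (4 - √2)⁴)*(-1/27) - 17 = (-4/27 + (4 - √2)⁴/27) - 17 = -463/27 + (4 - √2)⁴/27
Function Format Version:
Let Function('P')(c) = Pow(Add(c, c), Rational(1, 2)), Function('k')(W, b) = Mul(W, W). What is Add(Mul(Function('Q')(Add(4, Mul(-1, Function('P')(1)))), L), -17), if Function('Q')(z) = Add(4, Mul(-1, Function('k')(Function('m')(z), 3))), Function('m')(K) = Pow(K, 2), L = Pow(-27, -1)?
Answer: Add(Rational(-463, 27), Mul(Rational(1, 27), Pow(Add(4, Mul(-1, Pow(2, Rational(1, 2)))), 4))) ≈ -15.492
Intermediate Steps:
L = Rational(-1, 27) ≈ -0.037037
Function('k')(W, b) = Pow(W, 2)
Function('P')(c) = Mul(Pow(2, Rational(1, 2)), Pow(c, Rational(1, 2))) (Function('P')(c) = Pow(Mul(2, c), Rational(1, 2)) = Mul(Pow(2, Rational(1, 2)), Pow(c, Rational(1, 2))))
Function('Q')(z) = Add(4, Mul(-1, Pow(z, 4))) (Function('Q')(z) = Add(4, Mul(-1, Pow(Pow(z, 2), 2))) = Add(4, Mul(-1, Pow(z, 4))))
Add(Mul(Function('Q')(Add(4, Mul(-1, Function('P')(1)))), L), -17) = Add(Mul(Add(4, Mul(-1, Pow(Add(4, Mul(-1, Mul(Pow(2, Rational(1, 2)), Pow(1, Rational(1, 2))))), 4))), Rational(-1, 27)), -17) = Add(Mul(Add(4, Mul(-1, Pow(Add(4, Mul(-1, Mul(Pow(2, Rational(1, 2)), 1))), 4))), Rational(-1, 27)), -17) = Add(Mul(Add(4, Mul(-1, Pow(Add(4, Mul(-1, Pow(2, Rational(1, 2)))), 4))), Rational(-1, 27)), -17) = Add(Add(Rational(-4, 27), Mul(Rational(1, 27), Pow(Add(4, Mul(-1, Pow(2, Rational(1, 2)))), 4))), -17) = Add(Rational(-463, 27), Mul(Rational(1, 27), Pow(Add(4, Mul(-1, Pow(2, Rational(1, 2)))), 4)))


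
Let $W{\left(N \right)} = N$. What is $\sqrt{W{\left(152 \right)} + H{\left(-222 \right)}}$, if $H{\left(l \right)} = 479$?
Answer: $\sqrt{631} \approx 25.12$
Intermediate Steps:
$\sqrt{W{\left(152 \right)} + H{\left(-222 \right)}} = \sqrt{152 + 479} = \sqrt{631}$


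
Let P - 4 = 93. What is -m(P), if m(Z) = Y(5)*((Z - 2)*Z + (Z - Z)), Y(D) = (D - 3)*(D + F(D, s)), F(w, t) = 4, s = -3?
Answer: -165870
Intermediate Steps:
P = 97 (P = 4 + 93 = 97)
Y(D) = (-3 + D)*(4 + D) (Y(D) = (D - 3)*(D + 4) = (-3 + D)*(4 + D))
m(Z) = 18*Z*(-2 + Z) (m(Z) = (-12 + 5 + 5**2)*((Z - 2)*Z + (Z - Z)) = (-12 + 5 + 25)*((-2 + Z)*Z + 0) = 18*(Z*(-2 + Z) + 0) = 18*(Z*(-2 + Z)) = 18*Z*(-2 + Z))
-m(P) = -18*97*(-2 + 97) = -18*97*95 = -1*165870 = -165870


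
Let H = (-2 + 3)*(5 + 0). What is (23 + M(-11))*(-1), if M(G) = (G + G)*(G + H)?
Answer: -155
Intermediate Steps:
H = 5 (H = 1*5 = 5)
M(G) = 2*G*(5 + G) (M(G) = (G + G)*(G + 5) = (2*G)*(5 + G) = 2*G*(5 + G))
(23 + M(-11))*(-1) = (23 + 2*(-11)*(5 - 11))*(-1) = (23 + 2*(-11)*(-6))*(-1) = (23 + 132)*(-1) = 155*(-1) = -155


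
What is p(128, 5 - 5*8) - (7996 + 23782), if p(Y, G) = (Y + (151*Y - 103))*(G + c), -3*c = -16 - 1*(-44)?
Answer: -889761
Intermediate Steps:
c = -28/3 (c = -(-16 - 1*(-44))/3 = -(-16 + 44)/3 = -⅓*28 = -28/3 ≈ -9.3333)
p(Y, G) = (-103 + 152*Y)*(-28/3 + G) (p(Y, G) = (Y + (151*Y - 103))*(G - 28/3) = (Y + (-103 + 151*Y))*(-28/3 + G) = (-103 + 152*Y)*(-28/3 + G))
p(128, 5 - 5*8) - (7996 + 23782) = (2884/3 - 103*(5 - 5*8) - 4256/3*128 + 152*(5 - 5*8)*128) - (7996 + 23782) = (2884/3 - 103*(5 - 40) - 544768/3 + 152*(5 - 40)*128) - 1*31778 = (2884/3 - 103*(-35) - 544768/3 + 152*(-35)*128) - 31778 = (2884/3 + 3605 - 544768/3 - 680960) - 31778 = -857983 - 31778 = -889761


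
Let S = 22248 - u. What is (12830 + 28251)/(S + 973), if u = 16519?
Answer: 41081/6702 ≈ 6.1297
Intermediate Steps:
S = 5729 (S = 22248 - 1*16519 = 22248 - 16519 = 5729)
(12830 + 28251)/(S + 973) = (12830 + 28251)/(5729 + 973) = 41081/6702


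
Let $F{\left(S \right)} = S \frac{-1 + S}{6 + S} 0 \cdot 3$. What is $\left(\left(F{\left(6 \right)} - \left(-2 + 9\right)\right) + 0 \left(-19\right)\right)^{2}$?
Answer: $49$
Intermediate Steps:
$F{\left(S \right)} = 0$ ($F{\left(S \right)} = S \frac{-1 + S}{6 + S} 0 = \frac{S \left(-1 + S\right)}{6 + S} 0 = 0$)
$\left(\left(F{\left(6 \right)} - \left(-2 + 9\right)\right) + 0 \left(-19\right)\right)^{2} = \left(\left(0 - \left(-2 + 9\right)\right) + 0 \left(-19\right)\right)^{2} = \left(\left(0 - 7\right) + 0\right)^{2} = \left(-7 + 0\right)^{2} = \left(-7\right)^{2} = 49$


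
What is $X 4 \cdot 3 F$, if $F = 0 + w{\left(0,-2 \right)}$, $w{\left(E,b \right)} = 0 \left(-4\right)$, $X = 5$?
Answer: $0$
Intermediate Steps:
$w{\left(E,b \right)} = 0$
$F = 0$ ($F = 0 + 0 = 0$)
$X 4 \cdot 3 F = 5 \cdot 4 \cdot 3 \cdot 0 = 20 \cdot 3 \cdot 0 = 60 \cdot 0 = 0$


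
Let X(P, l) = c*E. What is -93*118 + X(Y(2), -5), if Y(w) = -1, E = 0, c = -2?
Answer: -10974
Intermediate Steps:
X(P, l) = 0 (X(P, l) = -2*0 = 0)
-93*118 + X(Y(2), -5) = -93*118 + 0 = -10974 + 0 = -10974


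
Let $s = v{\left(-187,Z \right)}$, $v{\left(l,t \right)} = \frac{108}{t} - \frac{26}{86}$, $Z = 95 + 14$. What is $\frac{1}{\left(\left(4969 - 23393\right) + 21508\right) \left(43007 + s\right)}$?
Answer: $\frac{4687}{621663579024} \approx 7.5394 \cdot 10^{-9}$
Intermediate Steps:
$Z = 109$
$v{\left(l,t \right)} = - \frac{13}{43} + \frac{108}{t}$ ($v{\left(l,t \right)} = \frac{108}{t} - \frac{13}{43} = - \frac{13}{43} + \frac{108}{t}$)
$s = \frac{3227}{4687}$ ($s = - \frac{13}{43} + \frac{108}{109} = \frac{3227}{4687} \approx 0.6885$)
$\frac{1}{\left(\left(4969 - 23393\right) + 21508\right) \left(43007 + s\right)} = \frac{1}{\left(\left(4969 - 23393\right) + 21508\right) \left(43007 + \frac{3227}{4687}\right)} = \frac{1}{\left(\left(4969 - 23393\right) + 21508\right) \frac{201577036}{4687}} = \frac{1}{\left(-18424 + 21508\right) \frac{201577036}{4687}} = \frac{1}{3084 \cdot \frac{201577036}{4687}} = \frac{1}{\frac{621663579024}{4687}} = \frac{4687}{621663579024}$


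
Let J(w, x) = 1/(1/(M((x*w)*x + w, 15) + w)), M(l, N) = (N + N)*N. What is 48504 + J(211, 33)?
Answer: 49165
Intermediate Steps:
M(l, N) = 2*N² (M(l, N) = (2*N)*N = 2*N²)
J(w, x) = 450 + w (J(w, x) = 1/(1/(2*15² + w)) = 1/(1/(2*225 + w)) = 1/(1/(450 + w)) = 450 + w)
48504 + J(211, 33) = 48504 + (450 + 211) = 48504 + 661 = 49165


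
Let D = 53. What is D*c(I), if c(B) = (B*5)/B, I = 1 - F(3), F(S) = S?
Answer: 265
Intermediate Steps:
I = -2 (I = 1 - 1*3 = 1 - 3 = -2)
c(B) = 5 (c(B) = (5*B)/B = 5)
D*c(I) = 53*5 = 265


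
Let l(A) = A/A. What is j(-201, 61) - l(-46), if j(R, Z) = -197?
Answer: -198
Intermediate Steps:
l(A) = 1
j(-201, 61) - l(-46) = -197 - 1*1 = -197 - 1 = -198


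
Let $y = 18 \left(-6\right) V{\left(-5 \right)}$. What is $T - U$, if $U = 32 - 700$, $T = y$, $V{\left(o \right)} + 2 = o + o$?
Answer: $1964$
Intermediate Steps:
$V{\left(o \right)} = -2 + 2 o$ ($V{\left(o \right)} = -2 + \left(o + o\right) = -2 + 2 o$)
$y = 1296$ ($y = 18 \left(-6\right) \left(-2 + 2 \left(-5\right)\right) = - 108 \left(-2 - 10\right) = \left(-108\right) \left(-12\right) = 1296$)
$T = 1296$
$U = -668$ ($U = 32 - 700 = -668$)
$T - U = 1296 - -668 = 1296 + 668 = 1964$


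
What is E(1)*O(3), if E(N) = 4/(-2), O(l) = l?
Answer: -6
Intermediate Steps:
E(N) = -2 (E(N) = 4*(-½) = -2)
E(1)*O(3) = -2*3 = -6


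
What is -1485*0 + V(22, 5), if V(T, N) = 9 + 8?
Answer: 17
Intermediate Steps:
V(T, N) = 17
-1485*0 + V(22, 5) = -1485*0 + 17 = 0 + 17 = 17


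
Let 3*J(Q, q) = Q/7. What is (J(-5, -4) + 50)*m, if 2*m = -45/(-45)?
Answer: 1045/42 ≈ 24.881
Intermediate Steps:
J(Q, q) = Q/21 (J(Q, q) = (Q/7)/3 = Q/21)
m = ½ (m = (-45/(-45))/2 = (-45*(-1/45))/2 = (½)*1 = ½ ≈ 0.50000)
(J(-5, -4) + 50)*m = ((1/21)*(-5) + 50)*(½) = (-5/21 + 50)*(½) = (1045/21)*(½) = 1045/42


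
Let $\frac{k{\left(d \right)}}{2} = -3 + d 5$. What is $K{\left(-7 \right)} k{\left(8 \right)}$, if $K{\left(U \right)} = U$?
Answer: $-518$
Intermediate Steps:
$k{\left(d \right)} = -6 + 10 d$ ($k{\left(d \right)} = 2 \left(-3 + d 5\right) = 2 \left(-3 + 5 d\right) = -6 + 10 d$)
$K{\left(-7 \right)} k{\left(8 \right)} = - 7 \left(-6 + 10 \cdot 8\right) = - 7 \left(-6 + 80\right) = \left(-7\right) 74 = -518$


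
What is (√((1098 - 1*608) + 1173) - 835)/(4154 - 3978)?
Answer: -835/176 + √1663/176 ≈ -4.5126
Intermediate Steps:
(√((1098 - 1*608) + 1173) - 835)/(4154 - 3978) = (√((1098 - 608) + 1173) - 835)/176 = (√(490 + 1173) - 835)*(1/176) = (√1663 - 835)*(1/176) = (-835 + √1663)*(1/176) = -835/176 + √1663/176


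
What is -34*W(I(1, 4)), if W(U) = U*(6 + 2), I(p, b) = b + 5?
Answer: -2448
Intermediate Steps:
I(p, b) = 5 + b
W(U) = 8*U (W(U) = U*8 = 8*U)
-34*W(I(1, 4)) = -272*(5 + 4) = -272*9 = -34*72 = -2448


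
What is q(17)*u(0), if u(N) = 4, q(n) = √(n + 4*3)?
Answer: 4*√29 ≈ 21.541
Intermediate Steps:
q(n) = √(12 + n) (q(n) = √(n + 12) = √(12 + n))
q(17)*u(0) = √(12 + 17)*4 = √29*4 = 4*√29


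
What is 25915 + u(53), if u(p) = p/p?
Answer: 25916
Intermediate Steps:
u(p) = 1
25915 + u(53) = 25915 + 1 = 25916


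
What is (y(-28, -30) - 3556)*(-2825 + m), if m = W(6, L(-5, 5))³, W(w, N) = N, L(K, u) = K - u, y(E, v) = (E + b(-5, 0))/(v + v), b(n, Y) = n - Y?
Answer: 54398385/4 ≈ 1.3600e+7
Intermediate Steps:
y(E, v) = (-5 + E)/(2*v) (y(E, v) = (E + (-5 - 1*0))/(v + v) = (E + (-5 + 0))/((2*v)) = (E - 5)*(1/(2*v)) = (-5 + E)*(1/(2*v)) = (-5 + E)/(2*v))
m = -1000 (m = (-5 - 1*5)³ = (-5 - 5)³ = (-10)³ = -1000)
(y(-28, -30) - 3556)*(-2825 + m) = ((½)*(-5 - 28)/(-30) - 3556)*(-2825 - 1000) = ((½)*(-1/30)*(-33) - 3556)*(-3825) = (11/20 - 3556)*(-3825) = -71109/20*(-3825) = 54398385/4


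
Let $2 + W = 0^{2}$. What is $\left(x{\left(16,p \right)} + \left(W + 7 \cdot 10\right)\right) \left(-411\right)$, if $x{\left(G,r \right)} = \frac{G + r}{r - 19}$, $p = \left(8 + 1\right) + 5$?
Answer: $-25482$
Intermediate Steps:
$p = 14$ ($p = 9 + 5 = 14$)
$W = -2$ ($W = -2 + 0^{2} = -2 + 0 = -2$)
$x{\left(G,r \right)} = \frac{G + r}{-19 + r}$
$\left(x{\left(16,p \right)} + \left(W + 7 \cdot 10\right)\right) \left(-411\right) = \left(\frac{16 + 14}{-19 + 14} + \left(-2 + 7 \cdot 10\right)\right) \left(-411\right) = \left(\frac{1}{-5} \cdot 30 + \left(-2 + 70\right)\right) \left(-411\right) = \left(\left(- \frac{1}{5}\right) 30 + 68\right) \left(-411\right) = \left(-6 + 68\right) \left(-411\right) = 62 \left(-411\right) = -25482$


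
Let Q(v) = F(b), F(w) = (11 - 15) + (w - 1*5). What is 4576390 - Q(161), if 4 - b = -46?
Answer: 4576349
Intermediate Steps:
b = 50 (b = 4 - 1*(-46) = 4 + 46 = 50)
F(w) = -9 + w (F(w) = -4 + (w - 5) = -4 + (-5 + w) = -9 + w)
Q(v) = 41 (Q(v) = -9 + 50 = 41)
4576390 - Q(161) = 4576390 - 1*41 = 4576390 - 41 = 4576349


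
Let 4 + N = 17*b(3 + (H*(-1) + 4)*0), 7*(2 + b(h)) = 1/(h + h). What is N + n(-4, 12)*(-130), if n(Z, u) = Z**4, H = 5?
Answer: -1399339/42 ≈ -33318.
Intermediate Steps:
b(h) = -2 + 1/(14*h) (b(h) = -2 + 1/(7*(h + h)) = -2 + 1/(7*((2*h))) = -2 + (1/(2*h))/7 = -2 + 1/(14*h))
N = -1579/42 (N = -4 + 17*(-2 + 1/(14*(3 + (5*(-1) + 4)*0))) = -4 + 17*(-2 + 1/(14*(3 + (-5 + 4)*0))) = -4 + 17*(-2 + 1/(14*(3 - 1*0))) = -4 + 17*(-2 + 1/(14*(3 + 0))) = -4 + 17*(-2 + (1/14)/3) = -4 + 17*(-2 + (1/14)*(1/3)) = -4 + 17*(-2 + 1/42) = -4 + 17*(-83/42) = -4 - 1411/42 = -1579/42 ≈ -37.595)
N + n(-4, 12)*(-130) = -1579/42 + (-4)**4*(-130) = -1579/42 + 256*(-130) = -1579/42 - 33280 = -1399339/42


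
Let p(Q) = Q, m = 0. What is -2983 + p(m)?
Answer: -2983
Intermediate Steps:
-2983 + p(m) = -2983 + 0 = -2983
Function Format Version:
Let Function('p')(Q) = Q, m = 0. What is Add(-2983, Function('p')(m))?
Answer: -2983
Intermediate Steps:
Add(-2983, Function('p')(m)) = Add(-2983, 0) = -2983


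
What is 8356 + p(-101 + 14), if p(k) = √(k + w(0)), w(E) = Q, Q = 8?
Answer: 8356 + I*√79 ≈ 8356.0 + 8.8882*I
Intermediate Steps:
w(E) = 8
p(k) = √(8 + k) (p(k) = √(k + 8) = √(8 + k))
8356 + p(-101 + 14) = 8356 + √(8 + (-101 + 14)) = 8356 + √(8 - 87) = 8356 + √(-79) = 8356 + I*√79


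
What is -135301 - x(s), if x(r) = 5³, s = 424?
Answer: -135426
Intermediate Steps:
x(r) = 125
-135301 - x(s) = -135301 - 1*125 = -135301 - 125 = -135426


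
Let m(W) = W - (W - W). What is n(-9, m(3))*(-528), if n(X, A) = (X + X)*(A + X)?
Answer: -57024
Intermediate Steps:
m(W) = W (m(W) = W - 1*0 = W + 0 = W)
n(X, A) = 2*X*(A + X) (n(X, A) = (2*X)*(A + X) = 2*X*(A + X))
n(-9, m(3))*(-528) = (2*(-9)*(3 - 9))*(-528) = (2*(-9)*(-6))*(-528) = 108*(-528) = -57024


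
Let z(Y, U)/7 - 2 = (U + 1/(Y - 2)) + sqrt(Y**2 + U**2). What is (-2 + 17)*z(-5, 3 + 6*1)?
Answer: 1140 + 105*sqrt(106) ≈ 2221.0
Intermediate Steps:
z(Y, U) = 14 + 7*U + 7/(-2 + Y) + 7*sqrt(U**2 + Y**2) (z(Y, U) = 14 + 7*((U + 1/(Y - 2)) + sqrt(Y**2 + U**2)) = 14 + 7*((U + 1/(-2 + Y)) + sqrt(U**2 + Y**2)) = 14 + 7*(U + 1/(-2 + Y) + sqrt(U**2 + Y**2)) = 14 + (7*U + 7/(-2 + Y) + 7*sqrt(U**2 + Y**2)) = 14 + 7*U + 7/(-2 + Y) + 7*sqrt(U**2 + Y**2))
(-2 + 17)*z(-5, 3 + 6*1) = (-2 + 17)*(7*(-3 - 2*(3 + 6*1) - 2*sqrt((3 + 6*1)**2 + (-5)**2) + 2*(-5) + (3 + 6*1)*(-5) - 5*sqrt((3 + 6*1)**2 + (-5)**2))/(-2 - 5)) = 15*(7*(-3 - 2*(3 + 6) - 2*sqrt((3 + 6)**2 + 25) - 10 + (3 + 6)*(-5) - 5*sqrt((3 + 6)**2 + 25))/(-7)) = 15*(7*(-1/7)*(-3 - 2*9 - 2*sqrt(9**2 + 25) - 10 + 9*(-5) - 5*sqrt(9**2 + 25))) = 15*(7*(-1/7)*(-3 - 18 - 2*sqrt(81 + 25) - 10 - 45 - 5*sqrt(81 + 25))) = 15*(7*(-1/7)*(-3 - 18 - 2*sqrt(106) - 10 - 45 - 5*sqrt(106))) = 15*(7*(-1/7)*(-76 - 7*sqrt(106))) = 15*(76 + 7*sqrt(106)) = 1140 + 105*sqrt(106)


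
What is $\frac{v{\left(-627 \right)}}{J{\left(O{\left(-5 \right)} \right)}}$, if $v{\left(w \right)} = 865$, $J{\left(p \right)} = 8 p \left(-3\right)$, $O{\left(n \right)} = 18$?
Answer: $- \frac{865}{432} \approx -2.0023$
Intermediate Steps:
$J{\left(p \right)} = - 24 p$
$\frac{v{\left(-627 \right)}}{J{\left(O{\left(-5 \right)} \right)}} = \frac{865}{\left(-24\right) 18} = \frac{865}{-432} = 865 \left(- \frac{1}{432}\right) = - \frac{865}{432}$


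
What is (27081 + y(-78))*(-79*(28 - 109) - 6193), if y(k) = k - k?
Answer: 5578686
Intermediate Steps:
y(k) = 0
(27081 + y(-78))*(-79*(28 - 109) - 6193) = (27081 + 0)*(-79*(28 - 109) - 6193) = 27081*(-79*(-81) - 6193) = 27081*(6399 - 6193) = 27081*206 = 5578686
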